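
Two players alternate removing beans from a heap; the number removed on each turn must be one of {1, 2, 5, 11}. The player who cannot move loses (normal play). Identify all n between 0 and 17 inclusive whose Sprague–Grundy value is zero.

0, 3, 6, 9, 12, 15

n :  0  1  2  3  4  5  6  7  8  9 10 11 12 13 14 15 16 17
G :  0  1  2  0  1  2  0  1  2  0  1  2  0  1  2  0  1  2
P-positions are exactly the n with G(n) = 0.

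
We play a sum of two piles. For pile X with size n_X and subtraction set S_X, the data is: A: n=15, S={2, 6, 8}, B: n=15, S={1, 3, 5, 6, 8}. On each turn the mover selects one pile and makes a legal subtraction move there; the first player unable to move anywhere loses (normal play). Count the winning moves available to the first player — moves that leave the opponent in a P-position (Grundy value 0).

0

Pile A, S = {2, 6, 8}:
n :  0  1  2  3  4  5  6  7  8  9 10 11 12 13 14 15
G :  0  0  1  1  0  0  1  1  2  2  3  3  2  2  0  0
G_A(15) = 0.
Pile B, S = {1, 3, 5, 6, 8}:
G(0) = 0
G(1) = mex{0} = 1
G(2) = mex{1} = 0
G(3) = mex{0,0} = 1
G(4) = mex{1,1} = 0
G(5) = mex{0,0,0} = 1
G(6) = mex{1,1,1,0} = 2
G(7) = mex{2,0,0,1} = 3
G(8) = mex{3,1,1,0,0} = 2
G(9) = mex{2,2,0,1,1} = 3
G(10) = mex{3,3,1,0,0} = 2
G(11) = mex{2,2,2,1,1} = 0
G(12) = mex{0,3,3,2,0} = 1
G(13) = mex{1,2,2,3,1} = 0
G(14) = mex{0,0,3,2,2} = 1
G(15) = mex{1,1,2,3,3} = 0
G_B(15) = 0.
Combined Grundy value = 0 ⊕ 0 = 0.
A winning move leaves total XOR = 0, i.e. changes one component's Grundy value g to g ⊕ X where X is the current total.
Pile A: target g' = 0⊕0 = 0, but every legal move changes the Grundy value (mex property), so 0 moves.
Pile B: target g' = 0⊕0 = 0, but every legal move changes the Grundy value (mex property), so 0 moves.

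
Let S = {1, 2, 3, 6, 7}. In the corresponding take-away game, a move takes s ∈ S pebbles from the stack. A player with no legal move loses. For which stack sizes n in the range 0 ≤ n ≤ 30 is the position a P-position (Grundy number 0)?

G(0) = 0
G(1) = mex{0} = 1
G(2) = mex{1,0} = 2
G(3) = mex{2,1,0} = 3
G(4) = mex{3,2,1} = 0
G(5) = mex{0,3,2} = 1
G(6) = mex{1,0,3,0} = 2
G(7) = mex{2,1,0,1,0} = 3
G(8) = mex{3,2,1,2,1} = 0
G(9) = mex{0,3,2,3,2} = 1
G(10) = mex{1,0,3,0,3} = 2
G(11) = mex{2,1,0,1,0} = 3
G(12) = mex{3,2,1,2,1} = 0
G(13) = mex{0,3,2,3,2} = 1
G(14) = mex{1,0,3,0,3} = 2
G(15) = mex{2,1,0,1,0} = 3
G(16) = mex{3,2,1,2,1} = 0
G(17) = mex{0,3,2,3,2} = 1
G(18) = mex{1,0,3,0,3} = 2
G(19) = mex{2,1,0,1,0} = 3
G(20) = mex{3,2,1,2,1} = 0
G(21) = mex{0,3,2,3,2} = 1
G(22) = mex{1,0,3,0,3} = 2
G(23) = mex{2,1,0,1,0} = 3
G(24) = mex{3,2,1,2,1} = 0
G(25) = mex{0,3,2,3,2} = 1
G(26) = mex{1,0,3,0,3} = 2
G(27) = mex{2,1,0,1,0} = 3
G(28) = mex{3,2,1,2,1} = 0
G(29) = mex{0,3,2,3,2} = 1
G(30) = mex{1,0,3,0,3} = 2
P-positions are exactly the n with G(n) = 0.

0, 4, 8, 12, 16, 20, 24, 28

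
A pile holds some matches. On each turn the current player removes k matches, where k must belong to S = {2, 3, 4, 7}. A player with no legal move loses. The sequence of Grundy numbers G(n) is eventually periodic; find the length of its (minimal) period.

11

G(0) = 0
G(1) = mex{} = 0
G(2) = mex{0} = 1
G(3) = mex{0,0} = 1
G(4) = mex{1,0,0} = 2
G(5) = mex{1,1,0} = 2
G(6) = mex{2,1,1} = 0
G(7) = mex{2,2,1,0} = 3
G(8) = mex{0,2,2,0} = 1
G(9) = mex{3,0,2,1} = 4
G(10) = mex{1,3,0,1} = 2
G(11) = mex{4,1,3,2} = 0
G(12) = mex{2,4,1,2} = 0
G(13) = mex{0,2,4,0} = 1
G(14) = mex{0,0,2,3} = 1
G(15) = mex{1,0,0,1} = 2
G(16) = mex{1,1,0,4} = 2
G(17) = mex{2,1,1,2} = 0
G(18) = mex{2,2,1,0} = 3
G(19) = mex{0,2,2,0} = 1
G(20) = mex{3,0,2,1} = 4
G(21) = mex{1,3,0,1} = 2
G(22) = mex{4,1,3,2} = 0
G(23) = mex{2,4,1,2} = 0
G(n+11) = G(n) holds for n = 0,…,6 (a full window of length max(S) = 7), so the sequence is purely periodic with period 11.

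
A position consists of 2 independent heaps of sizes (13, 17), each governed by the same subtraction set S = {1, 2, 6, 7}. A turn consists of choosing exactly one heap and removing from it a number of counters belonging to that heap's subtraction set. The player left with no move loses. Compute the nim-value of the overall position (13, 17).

All heaps use S = {1, 2, 6, 7}:
G(0) = 0
G(1) = mex{0} = 1
G(2) = mex{1,0} = 2
G(3) = mex{2,1} = 0
G(4) = mex{0,2} = 1
G(5) = mex{1,0} = 2
G(6) = mex{2,1,0} = 3
G(7) = mex{3,2,1,0} = 4
G(8) = mex{4,3,2,1} = 0
G(9) = mex{0,4,0,2} = 1
G(10) = mex{1,0,1,0} = 2
G(11) = mex{2,1,2,1} = 0
G(12) = mex{0,2,3,2} = 1
G(13) = mex{1,0,4,3} = 2
G(14) = mex{2,1,0,4} = 3
G(15) = mex{3,2,1,0} = 4
G(16) = mex{4,3,2,1} = 0
G(17) = mex{0,4,0,2} = 1
Heap A: G(13) = 2.
Heap B: G(17) = 1.
Combined Grundy value = 2 ⊕ 1 = 3.

3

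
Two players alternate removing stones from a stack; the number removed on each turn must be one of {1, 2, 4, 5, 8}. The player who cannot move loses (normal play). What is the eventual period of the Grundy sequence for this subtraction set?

G(0) = 0
G(1) = mex{0} = 1
G(2) = mex{1,0} = 2
G(3) = mex{2,1} = 0
G(4) = mex{0,2,0} = 1
G(5) = mex{1,0,1,0} = 2
G(6) = mex{2,1,2,1} = 0
G(7) = mex{0,2,0,2} = 1
G(8) = mex{1,0,1,0,0} = 2
G(9) = mex{2,1,2,1,1} = 0
G(10) = mex{0,2,0,2,2} = 1
G(11) = mex{1,0,1,0,0} = 2
G(12) = mex{2,1,2,1,1} = 0
G(13) = mex{0,2,0,2,2} = 1
G(14) = mex{1,0,1,0,0} = 2
G(n+3) = G(n) holds for n = 0,…,7 (a full window of length max(S) = 8), so the sequence is purely periodic with period 3.

3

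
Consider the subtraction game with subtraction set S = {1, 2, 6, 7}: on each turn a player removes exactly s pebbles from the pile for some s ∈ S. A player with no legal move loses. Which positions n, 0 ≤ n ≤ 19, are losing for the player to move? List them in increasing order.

0, 3, 8, 11, 16, 19

G(0) = 0
G(1) = mex{0} = 1
G(2) = mex{1,0} = 2
G(3) = mex{2,1} = 0
G(4) = mex{0,2} = 1
G(5) = mex{1,0} = 2
G(6) = mex{2,1,0} = 3
G(7) = mex{3,2,1,0} = 4
G(8) = mex{4,3,2,1} = 0
G(9) = mex{0,4,0,2} = 1
G(10) = mex{1,0,1,0} = 2
G(11) = mex{2,1,2,1} = 0
G(12) = mex{0,2,3,2} = 1
G(13) = mex{1,0,4,3} = 2
G(14) = mex{2,1,0,4} = 3
G(15) = mex{3,2,1,0} = 4
G(16) = mex{4,3,2,1} = 0
G(17) = mex{0,4,0,2} = 1
G(18) = mex{1,0,1,0} = 2
G(19) = mex{2,1,2,1} = 0
P-positions are exactly the n with G(n) = 0.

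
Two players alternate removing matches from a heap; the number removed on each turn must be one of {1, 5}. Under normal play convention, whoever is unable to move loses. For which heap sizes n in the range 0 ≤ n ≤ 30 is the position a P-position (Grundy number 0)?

n :  0  1  2  3  4  5  6  7  8  9 10 11 12 13 14 15 16 17 18 19 20 21 22 23 24 25 26 27 28 29 30
G :  0  1  0  1  0  1  0  1  0  1  0  1  0  1  0  1  0  1  0  1  0  1  0  1  0  1  0  1  0  1  0
P-positions are exactly the n with G(n) = 0.

0, 2, 4, 6, 8, 10, 12, 14, 16, 18, 20, 22, 24, 26, 28, 30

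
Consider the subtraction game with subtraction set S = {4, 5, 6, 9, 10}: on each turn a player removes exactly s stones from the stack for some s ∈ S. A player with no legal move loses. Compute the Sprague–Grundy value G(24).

2

G(0) = 0
G(1) = mex{} = 0
G(2) = mex{} = 0
G(3) = mex{} = 0
G(4) = mex{0} = 1
G(5) = mex{0,0} = 1
G(6) = mex{0,0,0} = 1
G(7) = mex{0,0,0} = 1
G(8) = mex{1,0,0} = 2
G(9) = mex{1,1,0,0} = 2
G(10) = mex{1,1,1,0,0} = 2
G(11) = mex{1,1,1,0,0} = 2
G(12) = mex{2,1,1,0,0} = 3
G(13) = mex{2,2,1,1,0} = 3
G(14) = mex{2,2,2,1,1} = 0
G(15) = mex{2,2,2,1,1} = 0
G(16) = mex{3,2,2,1,1} = 0
G(17) = mex{3,3,2,2,1} = 0
G(18) = mex{0,3,3,2,2} = 1
G(19) = mex{0,0,3,2,2} = 1
G(20) = mex{0,0,0,2,2} = 1
G(21) = mex{0,0,0,3,2} = 1
G(22) = mex{1,0,0,3,3} = 2
G(23) = mex{1,1,0,0,3} = 2
G(24) = mex{1,1,1,0,0} = 2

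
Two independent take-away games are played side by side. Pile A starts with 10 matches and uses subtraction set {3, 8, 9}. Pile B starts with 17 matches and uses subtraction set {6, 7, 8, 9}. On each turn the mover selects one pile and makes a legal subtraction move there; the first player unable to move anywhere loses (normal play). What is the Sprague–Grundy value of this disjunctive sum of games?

1

Pile A, S = {3, 8, 9}:
n :  0  1  2  3  4  5  6  7  8  9 10
G :  0  0  0  1  1  1  0  0  2  1  1
G_A(10) = 1.
Pile B, S = {6, 7, 8, 9}:
n :  0  1  2  3  4  5  6  7  8  9 10 11 12 13 14 15 16 17
G :  0  0  0  0  0  0  1  1  1  1  1  1  2  2  2  0  0  0
G_B(17) = 0.
Combined Grundy value = 1 ⊕ 0 = 1.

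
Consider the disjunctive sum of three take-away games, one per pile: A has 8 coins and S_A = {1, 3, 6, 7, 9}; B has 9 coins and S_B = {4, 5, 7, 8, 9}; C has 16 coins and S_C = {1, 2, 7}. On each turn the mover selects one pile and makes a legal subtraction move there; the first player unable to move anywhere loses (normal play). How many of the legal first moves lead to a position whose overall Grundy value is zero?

Pile A, S = {1, 3, 6, 7, 9}:
n : 0 1 2 3 4 5 6 7 8
G : 0 1 0 1 0 1 2 3 2
G_A(8) = 2.
Pile B, S = {4, 5, 7, 8, 9}:
n : 0 1 2 3 4 5 6 7 8 9
G : 0 0 0 0 1 1 1 1 2 2
G_B(9) = 2.
Pile C, S = {1, 2, 7}:
G(0) = 0
G(1) = mex{0} = 1
G(2) = mex{1,0} = 2
G(3) = mex{2,1} = 0
G(4) = mex{0,2} = 1
G(5) = mex{1,0} = 2
G(6) = mex{2,1} = 0
G(7) = mex{0,2,0} = 1
G(8) = mex{1,0,1} = 2
G(9) = mex{2,1,2} = 0
G(10) = mex{0,2,0} = 1
G(11) = mex{1,0,1} = 2
G(12) = mex{2,1,2} = 0
G(13) = mex{0,2,0} = 1
G(14) = mex{1,0,1} = 2
G(15) = mex{2,1,2} = 0
G(16) = mex{0,2,0} = 1
G_C(16) = 1.
Combined Grundy value = 2 ⊕ 2 ⊕ 1 = 1.
A winning move leaves total XOR = 0, i.e. changes one component's Grundy value g to g ⊕ X where X is the current total.
Pile A: need g' = 2⊕1 = 3. Options: 8−1→G=3, 8−3→G=1, 8−6→G=0, 8−7→G=1. Hits: 1.
Pile B: need g' = 2⊕1 = 3. Options: 9−4→G=1, 9−5→G=1, 9−7→G=0, 9−8→G=0, 9−9→G=0. Hits: 0.
Pile C: need g' = 1⊕1 = 0. Options: 16−1→G=0, 16−2→G=2, 16−7→G=0. Hits: 2.

3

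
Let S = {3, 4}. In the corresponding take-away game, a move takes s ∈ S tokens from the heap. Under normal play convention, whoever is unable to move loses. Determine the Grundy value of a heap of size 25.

1

G(0) = 0
G(1) = mex{} = 0
G(2) = mex{} = 0
G(3) = mex{0} = 1
G(4) = mex{0,0} = 1
G(5) = mex{0,0} = 1
G(6) = mex{1,0} = 2
G(7) = mex{1,1} = 0
G(8) = mex{1,1} = 0
G(9) = mex{2,1} = 0
G(10) = mex{0,2} = 1
G(11) = mex{0,0} = 1
G(12) = mex{0,0} = 1
G(13) = mex{1,0} = 2
G(14) = mex{1,1} = 0
G(15) = mex{1,1} = 0
G(16) = mex{2,1} = 0
G(17) = mex{0,2} = 1
G(18) = mex{0,0} = 1
G(19) = mex{0,0} = 1
G(20) = mex{1,0} = 2
G(21) = mex{1,1} = 0
G(22) = mex{1,1} = 0
G(23) = mex{2,1} = 0
G(24) = mex{0,2} = 1
G(25) = mex{0,0} = 1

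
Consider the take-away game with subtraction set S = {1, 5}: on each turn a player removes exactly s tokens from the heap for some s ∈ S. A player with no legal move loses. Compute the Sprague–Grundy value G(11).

n :  0  1  2  3  4  5  6  7  8  9 10 11
G :  0  1  0  1  0  1  0  1  0  1  0  1

1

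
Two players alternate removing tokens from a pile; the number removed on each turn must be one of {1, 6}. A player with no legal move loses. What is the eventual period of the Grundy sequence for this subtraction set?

n :  0  1  2  3  4  5  6  7  8  9 10 11 12 13 14 15
G :  0  1  0  1  0  1  2  0  1  0  1  0  1  2  0  1
G(n+7) = G(n) holds for n = 0,…,5 (a full window of length max(S) = 6), so the sequence is purely periodic with period 7.

7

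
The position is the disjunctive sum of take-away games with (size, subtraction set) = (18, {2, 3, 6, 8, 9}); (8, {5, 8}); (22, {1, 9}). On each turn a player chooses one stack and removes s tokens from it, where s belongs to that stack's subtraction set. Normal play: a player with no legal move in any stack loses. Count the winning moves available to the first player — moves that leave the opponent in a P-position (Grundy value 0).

Stack A, S = {2, 3, 6, 8, 9}:
G(0) = 0
G(1) = mex{} = 0
G(2) = mex{0} = 1
G(3) = mex{0,0} = 1
G(4) = mex{1,0} = 2
G(5) = mex{1,1} = 0
G(6) = mex{2,1,0} = 3
G(7) = mex{0,2,0} = 1
G(8) = mex{3,0,1,0} = 2
G(9) = mex{1,3,1,0,0} = 2
G(10) = mex{2,1,2,1,0} = 3
G(11) = mex{2,2,0,1,1} = 3
G(12) = mex{3,2,3,2,1} = 0
G(13) = mex{3,3,1,0,2} = 4
G(14) = mex{0,3,2,3,0} = 1
G(15) = mex{4,0,2,1,3} = 5
G(16) = mex{1,4,3,2,1} = 0
G(17) = mex{5,1,3,2,2} = 0
G(18) = mex{0,5,0,3,2} = 1
G_A(18) = 1.
Stack B, S = {5, 8}:
n : 0 1 2 3 4 5 6 7 8
G : 0 0 0 0 0 1 1 1 1
G_B(8) = 1.
Stack C, S = {1, 9}:
G(0) = 0
G(1) = mex{0} = 1
G(2) = mex{1} = 0
G(3) = mex{0} = 1
G(4) = mex{1} = 0
G(5) = mex{0} = 1
G(6) = mex{1} = 0
G(7) = mex{0} = 1
G(8) = mex{1} = 0
G(9) = mex{0,0} = 1
G(10) = mex{1,1} = 0
G(11) = mex{0,0} = 1
G(12) = mex{1,1} = 0
G(13) = mex{0,0} = 1
G(14) = mex{1,1} = 0
G(15) = mex{0,0} = 1
G(16) = mex{1,1} = 0
G(17) = mex{0,0} = 1
G(18) = mex{1,1} = 0
G(19) = mex{0,0} = 1
G(20) = mex{1,1} = 0
G(21) = mex{0,0} = 1
G(22) = mex{1,1} = 0
G_C(22) = 0.
Combined Grundy value = 1 ⊕ 1 ⊕ 0 = 0.
A winning move leaves total XOR = 0, i.e. changes one component's Grundy value g to g ⊕ X where X is the current total.
Stack A: target g' = 1⊕0 = 1, but every legal move changes the Grundy value (mex property), so 0 moves.
Stack B: target g' = 1⊕0 = 1, but every legal move changes the Grundy value (mex property), so 0 moves.
Stack C: target g' = 0⊕0 = 0, but every legal move changes the Grundy value (mex property), so 0 moves.

0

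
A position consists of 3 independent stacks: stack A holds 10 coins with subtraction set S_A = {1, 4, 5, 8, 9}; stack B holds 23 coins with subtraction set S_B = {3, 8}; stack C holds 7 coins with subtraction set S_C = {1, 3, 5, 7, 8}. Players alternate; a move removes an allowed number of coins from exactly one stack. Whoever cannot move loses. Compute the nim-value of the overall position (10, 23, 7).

Stack A, S = {1, 4, 5, 8, 9}:
G(0) = 0
G(1) = mex{0} = 1
G(2) = mex{1} = 0
G(3) = mex{0} = 1
G(4) = mex{1,0} = 2
G(5) = mex{2,1,0} = 3
G(6) = mex{3,0,1} = 2
G(7) = mex{2,1,0} = 3
G(8) = mex{3,2,1,0} = 4
G(9) = mex{4,3,2,1,0} = 5
G(10) = mex{5,2,3,0,1} = 4
G_A(10) = 4.
Stack B, S = {3, 8}:
n :  0  1  2  3  4  5  6  7  8  9 10 11 12 13 14 15 16 17 18 19 20 21 22 23
G :  0  0  0  1  1  1  0  0  2  1  1  0  0  0  1  1  1  0  0  2  1  1  0  0
G_B(23) = 0.
Stack C, S = {1, 3, 5, 7, 8}:
G(0) = 0
G(1) = mex{0} = 1
G(2) = mex{1} = 0
G(3) = mex{0,0} = 1
G(4) = mex{1,1} = 0
G(5) = mex{0,0,0} = 1
G(6) = mex{1,1,1} = 0
G(7) = mex{0,0,0,0} = 1
G_C(7) = 1.
Combined Grundy value = 4 ⊕ 0 ⊕ 1 = 5.

5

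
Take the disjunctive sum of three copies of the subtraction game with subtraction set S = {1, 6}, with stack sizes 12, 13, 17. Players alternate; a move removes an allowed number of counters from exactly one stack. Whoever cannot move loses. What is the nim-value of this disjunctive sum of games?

All stacks use S = {1, 6}:
n :  0  1  2  3  4  5  6  7  8  9 10 11 12 13 14 15 16 17
G :  0  1  0  1  0  1  2  0  1  0  1  0  1  2  0  1  0  1
Stack A: G(12) = 1.
Stack B: G(13) = 2.
Stack C: G(17) = 1.
Combined Grundy value = 1 ⊕ 2 ⊕ 1 = 2.

2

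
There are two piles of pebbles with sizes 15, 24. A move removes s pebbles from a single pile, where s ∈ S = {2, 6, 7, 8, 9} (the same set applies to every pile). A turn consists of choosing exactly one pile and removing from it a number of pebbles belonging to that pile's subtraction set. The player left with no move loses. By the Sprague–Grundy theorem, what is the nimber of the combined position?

2

All piles use S = {2, 6, 7, 8, 9}:
n :  0  1  2  3  4  5  6  7  8  9 10 11 12 13 14 15 16 17 18 19 20 21 22 23 24
G :  0  0  1  1  0  0  1  1  2  2  3  3  2  2  3  0  0  1  1  0  0  1  1  2  2
Pile A: G(15) = 0.
Pile B: G(24) = 2.
Combined Grundy value = 0 ⊕ 2 = 2.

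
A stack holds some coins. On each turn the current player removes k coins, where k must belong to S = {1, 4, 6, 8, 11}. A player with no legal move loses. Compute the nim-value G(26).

G(0) = 0
G(1) = mex{0} = 1
G(2) = mex{1} = 0
G(3) = mex{0} = 1
G(4) = mex{1,0} = 2
G(5) = mex{2,1} = 0
G(6) = mex{0,0,0} = 1
G(7) = mex{1,1,1} = 0
G(8) = mex{0,2,0,0} = 1
G(9) = mex{1,0,1,1} = 2
G(10) = mex{2,1,2,0} = 3
G(11) = mex{3,0,0,1,0} = 2
G(12) = mex{2,1,1,2,1} = 0
G(13) = mex{0,2,0,0,0} = 1
G(14) = mex{1,3,1,1,1} = 0
G(15) = mex{0,2,2,0,2} = 1
G(16) = mex{1,0,3,1,0} = 2
G(17) = mex{2,1,2,2,1} = 0
G(18) = mex{0,0,0,3,0} = 1
G(19) = mex{1,1,1,2,1} = 0
G(20) = mex{0,2,0,0,2} = 1
G(21) = mex{1,0,1,1,3} = 2
G(22) = mex{2,1,2,0,2} = 3
G(23) = mex{3,0,0,1,0} = 2
G(24) = mex{2,1,1,2,1} = 0
G(25) = mex{0,2,0,0,0} = 1
G(26) = mex{1,3,1,1,1} = 0

0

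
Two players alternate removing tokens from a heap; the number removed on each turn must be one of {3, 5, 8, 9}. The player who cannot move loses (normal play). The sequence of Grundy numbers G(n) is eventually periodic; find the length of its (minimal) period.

12

G(0) = 0
G(1) = mex{} = 0
G(2) = mex{} = 0
G(3) = mex{0} = 1
G(4) = mex{0} = 1
G(5) = mex{0,0} = 1
G(6) = mex{1,0} = 2
G(7) = mex{1,0} = 2
G(8) = mex{1,1,0} = 2
G(9) = mex{2,1,0,0} = 3
G(10) = mex{2,1,0,0} = 3
G(11) = mex{2,2,1,0} = 3
G(12) = mex{3,2,1,1} = 0
G(13) = mex{3,2,1,1} = 0
G(14) = mex{3,3,2,1} = 0
G(15) = mex{0,3,2,2} = 1
G(16) = mex{0,3,2,2} = 1
G(17) = mex{0,0,3,2} = 1
G(18) = mex{1,0,3,3} = 2
G(19) = mex{1,0,3,3} = 2
G(20) = mex{1,1,0,3} = 2
G(21) = mex{2,1,0,0} = 3
G(22) = mex{2,1,0,0} = 3
G(23) = mex{2,2,1,0} = 3
G(24) = mex{3,2,1,1} = 0
G(25) = mex{3,2,1,1} = 0
G(n+12) = G(n) holds for n = 0,…,8 (a full window of length max(S) = 9), so the sequence is purely periodic with period 12.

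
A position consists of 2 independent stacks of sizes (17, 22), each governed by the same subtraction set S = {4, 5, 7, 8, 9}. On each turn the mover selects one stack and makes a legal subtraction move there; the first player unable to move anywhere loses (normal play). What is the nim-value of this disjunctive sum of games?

All stacks use S = {4, 5, 7, 8, 9}:
n :  0  1  2  3  4  5  6  7  8  9 10 11 12 13 14 15 16 17 18 19 20 21 22
G :  0  0  0  0  1  1  1  1  2  2  2  2  3  0  0  0  0  1  1  1  1  2  2
Stack A: G(17) = 1.
Stack B: G(22) = 2.
Combined Grundy value = 1 ⊕ 2 = 3.

3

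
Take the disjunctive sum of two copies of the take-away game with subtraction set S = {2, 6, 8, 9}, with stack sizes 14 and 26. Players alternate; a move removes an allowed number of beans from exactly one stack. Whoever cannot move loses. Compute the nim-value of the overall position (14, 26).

0

All stacks use S = {2, 6, 8, 9}:
n :  0  1  2  3  4  5  6  7  8  9 10 11 12 13 14 15 16 17 18 19 20 21 22 23 24 25 26
G :  0  0  1  1  0  0  1  1  2  2  3  3  2  2  3  0  0  1  1  0  0  1  1  2  2  3  3
Stack A: G(14) = 3.
Stack B: G(26) = 3.
Combined Grundy value = 3 ⊕ 3 = 0.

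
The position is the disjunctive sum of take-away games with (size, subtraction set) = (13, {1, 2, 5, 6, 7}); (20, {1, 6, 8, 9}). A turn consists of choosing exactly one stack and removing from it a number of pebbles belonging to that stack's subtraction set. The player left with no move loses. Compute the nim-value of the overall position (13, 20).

Stack A, S = {1, 2, 5, 6, 7}:
G(0) = 0
G(1) = mex{0} = 1
G(2) = mex{1,0} = 2
G(3) = mex{2,1} = 0
G(4) = mex{0,2} = 1
G(5) = mex{1,0,0} = 2
G(6) = mex{2,1,1,0} = 3
G(7) = mex{3,2,2,1,0} = 4
G(8) = mex{4,3,0,2,1} = 5
G(9) = mex{5,4,1,0,2} = 3
G(10) = mex{3,5,2,1,0} = 4
G(11) = mex{4,3,3,2,1} = 0
G(12) = mex{0,4,4,3,2} = 1
G(13) = mex{1,0,5,4,3} = 2
G_A(13) = 2.
Stack B, S = {1, 6, 8, 9}:
n :  0  1  2  3  4  5  6  7  8  9 10 11 12 13 14 15 16 17 18 19 20
G :  0  1  0  1  0  1  2  0  1  2  3  2  3  2  0  1  2  0  1  0  1
G_B(20) = 1.
Combined Grundy value = 2 ⊕ 1 = 3.

3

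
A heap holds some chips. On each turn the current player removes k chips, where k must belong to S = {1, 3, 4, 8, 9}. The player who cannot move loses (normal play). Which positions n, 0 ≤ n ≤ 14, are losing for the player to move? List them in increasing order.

0, 2, 7, 12, 14

G(0) = 0
G(1) = mex{0} = 1
G(2) = mex{1} = 0
G(3) = mex{0,0} = 1
G(4) = mex{1,1,0} = 2
G(5) = mex{2,0,1} = 3
G(6) = mex{3,1,0} = 2
G(7) = mex{2,2,1} = 0
G(8) = mex{0,3,2,0} = 1
G(9) = mex{1,2,3,1,0} = 4
G(10) = mex{4,0,2,0,1} = 3
G(11) = mex{3,1,0,1,0} = 2
G(12) = mex{2,4,1,2,1} = 0
G(13) = mex{0,3,4,3,2} = 1
G(14) = mex{1,2,3,2,3} = 0
P-positions are exactly the n with G(n) = 0.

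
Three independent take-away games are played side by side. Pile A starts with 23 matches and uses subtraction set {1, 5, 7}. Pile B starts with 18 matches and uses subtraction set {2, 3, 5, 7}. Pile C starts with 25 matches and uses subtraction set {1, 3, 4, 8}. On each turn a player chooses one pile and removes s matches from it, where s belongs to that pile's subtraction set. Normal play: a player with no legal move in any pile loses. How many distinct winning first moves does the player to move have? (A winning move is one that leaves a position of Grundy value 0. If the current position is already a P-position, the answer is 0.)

5

Pile A, S = {1, 5, 7}:
G(0) = 0
G(1) = mex{0} = 1
G(2) = mex{1} = 0
G(3) = mex{0} = 1
G(4) = mex{1} = 0
G(5) = mex{0,0} = 1
G(6) = mex{1,1} = 0
G(7) = mex{0,0,0} = 1
G(8) = mex{1,1,1} = 0
G(9) = mex{0,0,0} = 1
G(10) = mex{1,1,1} = 0
G(11) = mex{0,0,0} = 1
G(12) = mex{1,1,1} = 0
G(13) = mex{0,0,0} = 1
G(14) = mex{1,1,1} = 0
G(15) = mex{0,0,0} = 1
G(16) = mex{1,1,1} = 0
G(17) = mex{0,0,0} = 1
G(18) = mex{1,1,1} = 0
G(19) = mex{0,0,0} = 1
G(20) = mex{1,1,1} = 0
G(21) = mex{0,0,0} = 1
G(22) = mex{1,1,1} = 0
G(23) = mex{0,0,0} = 1
G_A(23) = 1.
Pile B, S = {2, 3, 5, 7}:
n :  0  1  2  3  4  5  6  7  8  9 10 11 12 13 14 15 16 17 18
G :  0  0  1  1  2  2  3  3  4  0  0  1  1  2  2  3  3  4  0
G_B(18) = 0.
Pile C, S = {1, 3, 4, 8}:
n :  0  1  2  3  4  5  6  7  8  9 10 11 12 13 14 15 16 17 18 19 20 21 22 23 24 25
G :  0  1  0  1  2  3  2  0  1  0  1  2  3  2  0  1  0  1  2  3  2  0  1  0  1  2
G_C(25) = 2.
Combined Grundy value = 1 ⊕ 0 ⊕ 2 = 3.
A winning move leaves total XOR = 0, i.e. changes one component's Grundy value g to g ⊕ X where X is the current total.
Pile A: need g' = 1⊕3 = 2. Options: 23−1→G=0, 23−5→G=0, 23−7→G=0. Hits: 0.
Pile B: need g' = 0⊕3 = 3. Options: 18−2→G=3, 18−3→G=3, 18−5→G=2, 18−7→G=1. Hits: 2.
Pile C: need g' = 2⊕3 = 1. Options: 25−1→G=1, 25−3→G=1, 25−4→G=0, 25−8→G=1. Hits: 3.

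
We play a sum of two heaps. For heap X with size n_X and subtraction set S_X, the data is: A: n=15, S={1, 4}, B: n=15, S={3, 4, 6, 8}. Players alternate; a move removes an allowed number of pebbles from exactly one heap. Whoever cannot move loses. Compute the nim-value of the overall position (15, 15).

Heap A, S = {1, 4}:
G(0) = 0
G(1) = mex{0} = 1
G(2) = mex{1} = 0
G(3) = mex{0} = 1
G(4) = mex{1,0} = 2
G(5) = mex{2,1} = 0
G(6) = mex{0,0} = 1
G(7) = mex{1,1} = 0
G(8) = mex{0,2} = 1
G(9) = mex{1,0} = 2
G(10) = mex{2,1} = 0
G(11) = mex{0,0} = 1
G(12) = mex{1,1} = 0
G(13) = mex{0,2} = 1
G(14) = mex{1,0} = 2
G(15) = mex{2,1} = 0
G_A(15) = 0.
Heap B, S = {3, 4, 6, 8}:
n :  0  1  2  3  4  5  6  7  8  9 10 11 12 13 14 15
G :  0  0  0  1  1  1  2  2  2  3  3  0  0  0  1  1
G_B(15) = 1.
Combined Grundy value = 0 ⊕ 1 = 1.

1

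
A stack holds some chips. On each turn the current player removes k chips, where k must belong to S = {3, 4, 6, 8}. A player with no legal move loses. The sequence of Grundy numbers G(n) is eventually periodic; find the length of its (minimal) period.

G(0) = 0
G(1) = mex{} = 0
G(2) = mex{} = 0
G(3) = mex{0} = 1
G(4) = mex{0,0} = 1
G(5) = mex{0,0} = 1
G(6) = mex{1,0,0} = 2
G(7) = mex{1,1,0} = 2
G(8) = mex{1,1,0,0} = 2
G(9) = mex{2,1,1,0} = 3
G(10) = mex{2,2,1,0} = 3
G(11) = mex{2,2,1,1} = 0
G(12) = mex{3,2,2,1} = 0
G(13) = mex{3,3,2,1} = 0
G(14) = mex{0,3,2,2} = 1
G(15) = mex{0,0,3,2} = 1
G(16) = mex{0,0,3,2} = 1
G(17) = mex{1,0,0,3} = 2
G(18) = mex{1,1,0,3} = 2
G(19) = mex{1,1,0,0} = 2
G(20) = mex{2,1,1,0} = 3
G(21) = mex{2,2,1,0} = 3
G(22) = mex{2,2,1,1} = 0
G(23) = mex{3,2,2,1} = 0
G(n+11) = G(n) holds for n = 0,…,7 (a full window of length max(S) = 8), so the sequence is purely periodic with period 11.

11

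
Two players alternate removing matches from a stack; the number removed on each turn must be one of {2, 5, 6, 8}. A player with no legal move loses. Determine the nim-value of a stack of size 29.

0

n :  0  1  2  3  4  5  6  7  8  9 10 11 12 13 14 15 16 17 18 19 20 21 22 23 24 25 26 27 28 29
G :  0  0  1  1  0  2  1  3  2  2  3  0  2  1  0  0  1  1  0  2  1  3  2  2  3  0  2  1  0  0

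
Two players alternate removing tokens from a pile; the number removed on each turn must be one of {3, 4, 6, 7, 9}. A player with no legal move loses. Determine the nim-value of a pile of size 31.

n :  0  1  2  3  4  5  6  7  8  9 10 11 12 13 14 15 16 17 18 19 20 21 22 23 24 25 26 27 28 29 30 31
G :  0  0  0  1  1  1  2  2  2  3  3  3  0  0  0  1  1  1  2  2  2  3  3  3  0  0  0  1  1  1  2  2

2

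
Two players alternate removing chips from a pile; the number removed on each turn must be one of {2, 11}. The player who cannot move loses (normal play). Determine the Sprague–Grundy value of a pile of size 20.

G(0) = 0
G(1) = mex{} = 0
G(2) = mex{0} = 1
G(3) = mex{0} = 1
G(4) = mex{1} = 0
G(5) = mex{1} = 0
G(6) = mex{0} = 1
G(7) = mex{0} = 1
G(8) = mex{1} = 0
G(9) = mex{1} = 0
G(10) = mex{0} = 1
G(11) = mex{0,0} = 1
G(12) = mex{1,0} = 2
G(13) = mex{1,1} = 0
G(14) = mex{2,1} = 0
G(15) = mex{0,0} = 1
G(16) = mex{0,0} = 1
G(17) = mex{1,1} = 0
G(18) = mex{1,1} = 0
G(19) = mex{0,0} = 1
G(20) = mex{0,0} = 1

1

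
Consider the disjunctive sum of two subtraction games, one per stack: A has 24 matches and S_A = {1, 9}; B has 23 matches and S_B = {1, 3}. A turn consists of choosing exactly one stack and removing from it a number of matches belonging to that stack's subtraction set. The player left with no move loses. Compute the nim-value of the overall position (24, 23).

Stack A, S = {1, 9}:
G(0) = 0
G(1) = mex{0} = 1
G(2) = mex{1} = 0
G(3) = mex{0} = 1
G(4) = mex{1} = 0
G(5) = mex{0} = 1
G(6) = mex{1} = 0
G(7) = mex{0} = 1
G(8) = mex{1} = 0
G(9) = mex{0,0} = 1
G(10) = mex{1,1} = 0
G(11) = mex{0,0} = 1
G(12) = mex{1,1} = 0
G(13) = mex{0,0} = 1
G(14) = mex{1,1} = 0
G(15) = mex{0,0} = 1
G(16) = mex{1,1} = 0
G(17) = mex{0,0} = 1
G(18) = mex{1,1} = 0
G(19) = mex{0,0} = 1
G(20) = mex{1,1} = 0
G(21) = mex{0,0} = 1
G(22) = mex{1,1} = 0
G(23) = mex{0,0} = 1
G(24) = mex{1,1} = 0
G_A(24) = 0.
Stack B, S = {1, 3}:
G(0) = 0
G(1) = mex{0} = 1
G(2) = mex{1} = 0
G(3) = mex{0,0} = 1
G(4) = mex{1,1} = 0
G(5) = mex{0,0} = 1
G(6) = mex{1,1} = 0
G(7) = mex{0,0} = 1
G(8) = mex{1,1} = 0
G(9) = mex{0,0} = 1
G(10) = mex{1,1} = 0
G(11) = mex{0,0} = 1
G(12) = mex{1,1} = 0
G(13) = mex{0,0} = 1
G(14) = mex{1,1} = 0
G(15) = mex{0,0} = 1
G(16) = mex{1,1} = 0
G(17) = mex{0,0} = 1
G(18) = mex{1,1} = 0
G(19) = mex{0,0} = 1
G(20) = mex{1,1} = 0
G(21) = mex{0,0} = 1
G(22) = mex{1,1} = 0
G(23) = mex{0,0} = 1
G_B(23) = 1.
Combined Grundy value = 0 ⊕ 1 = 1.

1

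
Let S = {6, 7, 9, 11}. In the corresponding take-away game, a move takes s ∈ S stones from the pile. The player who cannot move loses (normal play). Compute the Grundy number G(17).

0

G(0) = 0
G(1) = mex{} = 0
G(2) = mex{} = 0
G(3) = mex{} = 0
G(4) = mex{} = 0
G(5) = mex{} = 0
G(6) = mex{0} = 1
G(7) = mex{0,0} = 1
G(8) = mex{0,0} = 1
G(9) = mex{0,0,0} = 1
G(10) = mex{0,0,0} = 1
G(11) = mex{0,0,0,0} = 1
G(12) = mex{1,0,0,0} = 2
G(13) = mex{1,1,0,0} = 2
G(14) = mex{1,1,0,0} = 2
G(15) = mex{1,1,1,0} = 2
G(16) = mex{1,1,1,0} = 2
G(17) = mex{1,1,1,1} = 0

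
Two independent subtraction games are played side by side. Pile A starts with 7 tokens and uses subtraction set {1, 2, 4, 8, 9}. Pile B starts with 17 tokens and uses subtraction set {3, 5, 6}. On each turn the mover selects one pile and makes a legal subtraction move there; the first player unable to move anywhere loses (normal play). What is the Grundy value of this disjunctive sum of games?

3

Pile A, S = {1, 2, 4, 8, 9}:
G(0) = 0
G(1) = mex{0} = 1
G(2) = mex{1,0} = 2
G(3) = mex{2,1} = 0
G(4) = mex{0,2,0} = 1
G(5) = mex{1,0,1} = 2
G(6) = mex{2,1,2} = 0
G(7) = mex{0,2,0} = 1
G_A(7) = 1.
Pile B, S = {3, 5, 6}:
G(0) = 0
G(1) = mex{} = 0
G(2) = mex{} = 0
G(3) = mex{0} = 1
G(4) = mex{0} = 1
G(5) = mex{0,0} = 1
G(6) = mex{1,0,0} = 2
G(7) = mex{1,0,0} = 2
G(8) = mex{1,1,0} = 2
G(9) = mex{2,1,1} = 0
G(10) = mex{2,1,1} = 0
G(11) = mex{2,2,1} = 0
G(12) = mex{0,2,2} = 1
G(13) = mex{0,2,2} = 1
G(14) = mex{0,0,2} = 1
G(15) = mex{1,0,0} = 2
G(16) = mex{1,0,0} = 2
G(17) = mex{1,1,0} = 2
G_B(17) = 2.
Combined Grundy value = 1 ⊕ 2 = 3.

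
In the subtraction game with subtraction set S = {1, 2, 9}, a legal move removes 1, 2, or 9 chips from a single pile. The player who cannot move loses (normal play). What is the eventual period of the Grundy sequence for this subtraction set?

G(0) = 0
G(1) = mex{0} = 1
G(2) = mex{1,0} = 2
G(3) = mex{2,1} = 0
G(4) = mex{0,2} = 1
G(5) = mex{1,0} = 2
G(6) = mex{2,1} = 0
G(7) = mex{0,2} = 1
G(8) = mex{1,0} = 2
G(9) = mex{2,1,0} = 3
G(10) = mex{3,2,1} = 0
G(11) = mex{0,3,2} = 1
G(12) = mex{1,0,0} = 2
G(13) = mex{2,1,1} = 0
G(14) = mex{0,2,2} = 1
G(15) = mex{1,0,0} = 2
G(16) = mex{2,1,1} = 0
G(17) = mex{0,2,2} = 1
G(18) = mex{1,0,3} = 2
G(19) = mex{2,1,0} = 3
G(20) = mex{3,2,1} = 0
G(21) = mex{0,3,2} = 1
G(n+10) = G(n) holds for n = 0,…,8 (a full window of length max(S) = 9), so the sequence is purely periodic with period 10.

10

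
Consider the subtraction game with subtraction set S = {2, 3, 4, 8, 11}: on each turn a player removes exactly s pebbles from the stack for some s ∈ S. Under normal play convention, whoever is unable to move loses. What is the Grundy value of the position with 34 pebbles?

G(0) = 0
G(1) = mex{} = 0
G(2) = mex{0} = 1
G(3) = mex{0,0} = 1
G(4) = mex{1,0,0} = 2
G(5) = mex{1,1,0} = 2
G(6) = mex{2,1,1} = 0
G(7) = mex{2,2,1} = 0
G(8) = mex{0,2,2,0} = 1
G(9) = mex{0,0,2,0} = 1
G(10) = mex{1,0,0,1} = 2
G(11) = mex{1,1,0,1,0} = 2
G(12) = mex{2,1,1,2,0} = 3
G(13) = mex{2,2,1,2,1} = 0
G(14) = mex{3,2,2,0,1} = 4
G(15) = mex{0,3,2,0,2} = 1
G(16) = mex{4,0,3,1,2} = 5
G(17) = mex{1,4,0,1,0} = 2
G(18) = mex{5,1,4,2,0} = 3
G(19) = mex{2,5,1,2,1} = 0
G(20) = mex{3,2,5,3,1} = 0
G(21) = mex{0,3,2,0,2} = 1
G(22) = mex{0,0,3,4,2} = 1
G(23) = mex{1,0,0,1,3} = 2
G(24) = mex{1,1,0,5,0} = 2
G(25) = mex{2,1,1,2,4} = 0
G(26) = mex{2,2,1,3,1} = 0
G(27) = mex{0,2,2,0,5} = 1
G(28) = mex{0,0,2,0,2} = 1
G(29) = mex{1,0,0,1,3} = 2
G(30) = mex{1,1,0,1,0} = 2
G(31) = mex{2,1,1,2,0} = 3
G(32) = mex{2,2,1,2,1} = 0
G(33) = mex{3,2,2,0,1} = 4
G(34) = mex{0,3,2,0,2} = 1

1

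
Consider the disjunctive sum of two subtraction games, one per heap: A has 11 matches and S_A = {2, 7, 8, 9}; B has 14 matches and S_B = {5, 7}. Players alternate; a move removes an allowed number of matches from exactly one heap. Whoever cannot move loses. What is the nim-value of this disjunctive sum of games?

3

Heap A, S = {2, 7, 8, 9}:
G(0) = 0
G(1) = mex{} = 0
G(2) = mex{0} = 1
G(3) = mex{0} = 1
G(4) = mex{1} = 0
G(5) = mex{1} = 0
G(6) = mex{0} = 1
G(7) = mex{0,0} = 1
G(8) = mex{1,0,0} = 2
G(9) = mex{1,1,0,0} = 2
G(10) = mex{2,1,1,0} = 3
G(11) = mex{2,0,1,1} = 3
G_A(11) = 3.
Heap B, S = {5, 7}:
n :  0  1  2  3  4  5  6  7  8  9 10 11 12 13 14
G :  0  0  0  0  0  1  1  1  1  1  2  2  0  0  0
G_B(14) = 0.
Combined Grundy value = 3 ⊕ 0 = 3.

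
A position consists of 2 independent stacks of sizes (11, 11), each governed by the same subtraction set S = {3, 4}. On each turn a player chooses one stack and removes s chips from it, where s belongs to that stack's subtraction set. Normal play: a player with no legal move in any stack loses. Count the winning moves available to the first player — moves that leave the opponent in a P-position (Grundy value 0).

All stacks use S = {3, 4}:
n :  0  1  2  3  4  5  6  7  8  9 10 11
G :  0  0  0  1  1  1  2  0  0  0  1  1
Stack A: G(11) = 1.
Stack B: G(11) = 1.
Combined Grundy value = 1 ⊕ 1 = 0.
A winning move leaves total XOR = 0, i.e. changes one component's Grundy value g to g ⊕ X where X is the current total.
Stack A: target g' = 1⊕0 = 1, but every legal move changes the Grundy value (mex property), so 0 moves.
Stack B: target g' = 1⊕0 = 1, but every legal move changes the Grundy value (mex property), so 0 moves.

0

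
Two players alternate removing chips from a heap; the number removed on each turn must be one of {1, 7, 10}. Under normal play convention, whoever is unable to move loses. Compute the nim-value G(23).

n :  0  1  2  3  4  5  6  7  8  9 10 11 12 13 14 15 16 17 18 19 20 21 22 23
G :  0  1  0  1  0  1  0  1  0  1  2  3  2  3  2  3  2  0  1  0  1  0  1  0

0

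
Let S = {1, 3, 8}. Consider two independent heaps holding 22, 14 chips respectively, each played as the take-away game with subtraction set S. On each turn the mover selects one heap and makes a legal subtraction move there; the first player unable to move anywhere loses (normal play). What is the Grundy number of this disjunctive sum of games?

All heaps use S = {1, 3, 8}:
n :  0  1  2  3  4  5  6  7  8  9 10 11 12 13 14 15 16 17 18 19 20 21 22
G :  0  1  0  1  0  1  0  1  2  3  2  0  1  0  1  0  1  0  1  2  3  2  0
Heap A: G(22) = 0.
Heap B: G(14) = 1.
Combined Grundy value = 0 ⊕ 1 = 1.

1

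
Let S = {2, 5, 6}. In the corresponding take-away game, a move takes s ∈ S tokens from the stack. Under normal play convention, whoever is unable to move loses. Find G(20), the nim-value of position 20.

2

G(0) = 0
G(1) = mex{} = 0
G(2) = mex{0} = 1
G(3) = mex{0} = 1
G(4) = mex{1} = 0
G(5) = mex{1,0} = 2
G(6) = mex{0,0,0} = 1
G(7) = mex{2,1,0} = 3
G(8) = mex{1,1,1} = 0
G(9) = mex{3,0,1} = 2
G(10) = mex{0,2,0} = 1
G(11) = mex{2,1,2} = 0
G(12) = mex{1,3,1} = 0
G(13) = mex{0,0,3} = 1
G(14) = mex{0,2,0} = 1
G(15) = mex{1,1,2} = 0
G(16) = mex{1,0,1} = 2
G(17) = mex{0,0,0} = 1
G(18) = mex{2,1,0} = 3
G(19) = mex{1,1,1} = 0
G(20) = mex{3,0,1} = 2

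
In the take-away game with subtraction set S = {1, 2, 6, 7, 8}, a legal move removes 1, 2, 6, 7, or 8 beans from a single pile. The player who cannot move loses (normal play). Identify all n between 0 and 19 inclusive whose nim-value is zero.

n :  0  1  2  3  4  5  6  7  8  9 10 11 12 13 14 15 16 17 18 19
G :  0  1  2  0  1  2  3  4  5  3  4  5  0  1  2  0  1  2  3  4
P-positions are exactly the n with G(n) = 0.

0, 3, 12, 15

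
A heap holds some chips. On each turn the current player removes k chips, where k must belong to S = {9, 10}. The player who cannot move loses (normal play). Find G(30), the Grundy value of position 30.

1

n :  0  1  2  3  4  5  6  7  8  9 10 11 12 13 14 15 16 17 18 19 20 21 22 23 24 25 26 27 28 29 30
G :  0  0  0  0  0  0  0  0  0  1  1  1  1  1  1  1  1  1  2  0  0  0  0  0  0  0  0  0  1  1  1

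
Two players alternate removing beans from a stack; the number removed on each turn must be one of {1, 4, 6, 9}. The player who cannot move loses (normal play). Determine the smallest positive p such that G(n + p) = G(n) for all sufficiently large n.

G(0) = 0
G(1) = mex{0} = 1
G(2) = mex{1} = 0
G(3) = mex{0} = 1
G(4) = mex{1,0} = 2
G(5) = mex{2,1} = 0
G(6) = mex{0,0,0} = 1
G(7) = mex{1,1,1} = 0
G(8) = mex{0,2,0} = 1
G(9) = mex{1,0,1,0} = 2
G(10) = mex{2,1,2,1} = 0
G(11) = mex{0,0,0,0} = 1
G(12) = mex{1,1,1,1} = 0
G(13) = mex{0,2,0,2} = 1
G(14) = mex{1,0,1,0} = 2
G(15) = mex{2,1,2,1} = 0
G(n+5) = G(n) holds for n = 0,…,8 (a full window of length max(S) = 9), so the sequence is purely periodic with period 5.

5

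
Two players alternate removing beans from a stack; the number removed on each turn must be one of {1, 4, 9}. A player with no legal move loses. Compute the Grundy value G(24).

2

n :  0  1  2  3  4  5  6  7  8  9 10 11 12 13 14 15 16 17 18 19 20 21 22 23 24
G :  0  1  0  1  2  0  1  0  1  2  0  1  0  1  2  0  1  0  1  2  0  1  0  1  2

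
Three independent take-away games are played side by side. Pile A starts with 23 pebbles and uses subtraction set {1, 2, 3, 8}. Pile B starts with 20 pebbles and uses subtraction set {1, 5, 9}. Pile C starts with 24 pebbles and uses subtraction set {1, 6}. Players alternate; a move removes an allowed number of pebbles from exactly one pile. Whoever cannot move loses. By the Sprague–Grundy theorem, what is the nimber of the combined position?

Pile A, S = {1, 2, 3, 8}:
G(0) = 0
G(1) = mex{0} = 1
G(2) = mex{1,0} = 2
G(3) = mex{2,1,0} = 3
G(4) = mex{3,2,1} = 0
G(5) = mex{0,3,2} = 1
G(6) = mex{1,0,3} = 2
G(7) = mex{2,1,0} = 3
G(8) = mex{3,2,1,0} = 4
G(9) = mex{4,3,2,1} = 0
G(10) = mex{0,4,3,2} = 1
G(11) = mex{1,0,4,3} = 2
G(12) = mex{2,1,0,0} = 3
G(13) = mex{3,2,1,1} = 0
G(14) = mex{0,3,2,2} = 1
G(15) = mex{1,0,3,3} = 2
G(16) = mex{2,1,0,4} = 3
G(17) = mex{3,2,1,0} = 4
G(18) = mex{4,3,2,1} = 0
G(19) = mex{0,4,3,2} = 1
G(20) = mex{1,0,4,3} = 2
G(21) = mex{2,1,0,0} = 3
G(22) = mex{3,2,1,1} = 0
G(23) = mex{0,3,2,2} = 1
G_A(23) = 1.
Pile B, S = {1, 5, 9}:
G(0) = 0
G(1) = mex{0} = 1
G(2) = mex{1} = 0
G(3) = mex{0} = 1
G(4) = mex{1} = 0
G(5) = mex{0,0} = 1
G(6) = mex{1,1} = 0
G(7) = mex{0,0} = 1
G(8) = mex{1,1} = 0
G(9) = mex{0,0,0} = 1
G(10) = mex{1,1,1} = 0
G(11) = mex{0,0,0} = 1
G(12) = mex{1,1,1} = 0
G(13) = mex{0,0,0} = 1
G(14) = mex{1,1,1} = 0
G(15) = mex{0,0,0} = 1
G(16) = mex{1,1,1} = 0
G(17) = mex{0,0,0} = 1
G(18) = mex{1,1,1} = 0
G(19) = mex{0,0,0} = 1
G(20) = mex{1,1,1} = 0
G_B(20) = 0.
Pile C, S = {1, 6}:
G(0) = 0
G(1) = mex{0} = 1
G(2) = mex{1} = 0
G(3) = mex{0} = 1
G(4) = mex{1} = 0
G(5) = mex{0} = 1
G(6) = mex{1,0} = 2
G(7) = mex{2,1} = 0
G(8) = mex{0,0} = 1
G(9) = mex{1,1} = 0
G(10) = mex{0,0} = 1
G(11) = mex{1,1} = 0
G(12) = mex{0,2} = 1
G(13) = mex{1,0} = 2
G(14) = mex{2,1} = 0
G(15) = mex{0,0} = 1
G(16) = mex{1,1} = 0
G(17) = mex{0,0} = 1
G(18) = mex{1,1} = 0
G(19) = mex{0,2} = 1
G(20) = mex{1,0} = 2
G(21) = mex{2,1} = 0
G(22) = mex{0,0} = 1
G(23) = mex{1,1} = 0
G(24) = mex{0,0} = 1
G_C(24) = 1.
Combined Grundy value = 1 ⊕ 0 ⊕ 1 = 0.

0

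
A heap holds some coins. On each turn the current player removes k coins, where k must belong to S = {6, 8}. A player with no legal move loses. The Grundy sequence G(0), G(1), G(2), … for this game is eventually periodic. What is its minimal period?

14

G(0) = 0
G(1) = mex{} = 0
G(2) = mex{} = 0
G(3) = mex{} = 0
G(4) = mex{} = 0
G(5) = mex{} = 0
G(6) = mex{0} = 1
G(7) = mex{0} = 1
G(8) = mex{0,0} = 1
G(9) = mex{0,0} = 1
G(10) = mex{0,0} = 1
G(11) = mex{0,0} = 1
G(12) = mex{1,0} = 2
G(13) = mex{1,0} = 2
G(14) = mex{1,1} = 0
G(15) = mex{1,1} = 0
G(16) = mex{1,1} = 0
G(17) = mex{1,1} = 0
G(18) = mex{2,1} = 0
G(19) = mex{2,1} = 0
G(20) = mex{0,2} = 1
G(21) = mex{0,2} = 1
G(22) = mex{0,0} = 1
G(23) = mex{0,0} = 1
G(24) = mex{0,0} = 1
G(25) = mex{0,0} = 1
G(26) = mex{1,0} = 2
G(27) = mex{1,0} = 2
G(28) = mex{1,1} = 0
G(29) = mex{1,1} = 0
G(n+14) = G(n) holds for n = 0,…,7 (a full window of length max(S) = 8), so the sequence is purely periodic with period 14.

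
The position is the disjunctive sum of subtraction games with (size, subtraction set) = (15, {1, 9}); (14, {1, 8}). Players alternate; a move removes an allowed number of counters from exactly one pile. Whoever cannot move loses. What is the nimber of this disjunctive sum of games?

Pile A, S = {1, 9}:
G(0) = 0
G(1) = mex{0} = 1
G(2) = mex{1} = 0
G(3) = mex{0} = 1
G(4) = mex{1} = 0
G(5) = mex{0} = 1
G(6) = mex{1} = 0
G(7) = mex{0} = 1
G(8) = mex{1} = 0
G(9) = mex{0,0} = 1
G(10) = mex{1,1} = 0
G(11) = mex{0,0} = 1
G(12) = mex{1,1} = 0
G(13) = mex{0,0} = 1
G(14) = mex{1,1} = 0
G(15) = mex{0,0} = 1
G_A(15) = 1.
Pile B, S = {1, 8}:
n :  0  1  2  3  4  5  6  7  8  9 10 11 12 13 14
G :  0  1  0  1  0  1  0  1  2  0  1  0  1  0  1
G_B(14) = 1.
Combined Grundy value = 1 ⊕ 1 = 0.

0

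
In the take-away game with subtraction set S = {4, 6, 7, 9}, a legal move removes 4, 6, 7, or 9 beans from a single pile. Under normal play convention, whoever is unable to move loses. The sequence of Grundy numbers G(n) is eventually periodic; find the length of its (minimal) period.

13

G(0) = 0
G(1) = mex{} = 0
G(2) = mex{} = 0
G(3) = mex{} = 0
G(4) = mex{0} = 1
G(5) = mex{0} = 1
G(6) = mex{0,0} = 1
G(7) = mex{0,0,0} = 1
G(8) = mex{1,0,0} = 2
G(9) = mex{1,0,0,0} = 2
G(10) = mex{1,1,0,0} = 2
G(11) = mex{1,1,1,0} = 2
G(12) = mex{2,1,1,0} = 3
G(13) = mex{2,1,1,1} = 0
G(14) = mex{2,2,1,1} = 0
G(15) = mex{2,2,2,1} = 0
G(16) = mex{3,2,2,1} = 0
G(17) = mex{0,2,2,2} = 1
G(18) = mex{0,3,2,2} = 1
G(19) = mex{0,0,3,2} = 1
G(20) = mex{0,0,0,2} = 1
G(21) = mex{1,0,0,3} = 2
G(22) = mex{1,0,0,0} = 2
G(23) = mex{1,1,0,0} = 2
G(24) = mex{1,1,1,0} = 2
G(25) = mex{2,1,1,0} = 3
G(26) = mex{2,1,1,1} = 0
G(27) = mex{2,2,1,1} = 0
G(n+13) = G(n) holds for n = 0,…,8 (a full window of length max(S) = 9), so the sequence is purely periodic with period 13.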